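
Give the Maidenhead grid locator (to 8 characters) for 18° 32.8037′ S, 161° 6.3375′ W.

AH91kk78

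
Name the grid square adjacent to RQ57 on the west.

RQ47

Longitude square 5; −1 → 4.
The latitude characters are unchanged.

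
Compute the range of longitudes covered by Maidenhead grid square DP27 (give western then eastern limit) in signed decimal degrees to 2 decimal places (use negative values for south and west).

Field D=3, P=15: +3·20° lon, +15·10° lat → SW at lon -120°, lat 60°.
Square 2, 7: +2·2° lon, +7·1° lat → SW at lon -116°, lat 67°.
Cell spans 2° lon × 1° lat.
west -116.00, east -114.00.

-116.00, -114.00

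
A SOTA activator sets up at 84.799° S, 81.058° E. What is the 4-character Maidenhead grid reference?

Offset from 180°W / 90°S: lon 261.06°, lat 5.20°.
Field (20°×10°, letters A–R): lon ⌊261.06/20⌋ = 13 → N; lat ⌊5.20/10⌋ = 0 → A.
Square (2°×1°, digits 0–9): lon ⌊1.06/2⌋ = 0; lat ⌊5.20/1⌋ = 5.

NA05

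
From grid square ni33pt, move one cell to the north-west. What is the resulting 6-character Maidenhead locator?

NI33ou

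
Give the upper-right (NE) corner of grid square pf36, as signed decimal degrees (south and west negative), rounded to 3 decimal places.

Field P=15, F=5: +15·20° lon, +5·10° lat → SW at lon 120°, lat -40°.
Square 3, 6: +3·2° lon, +6·1° lat → SW at lon 126°, lat -34°.
Cell spans 2° lon × 1° lat. NE corner is SW corner plus one full cell.
latitude -33.000, longitude 128.000.

-33.000, 128.000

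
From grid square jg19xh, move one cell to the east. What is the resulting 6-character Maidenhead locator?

Longitude subsquare x = 23; +1 → 24, wraps to 0 = a, carry into square.
Longitude square 1; +1 → 2.
The latitude characters are unchanged.

JG29ah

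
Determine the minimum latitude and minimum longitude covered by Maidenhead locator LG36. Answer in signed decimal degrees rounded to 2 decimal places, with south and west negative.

-24.00, 46.00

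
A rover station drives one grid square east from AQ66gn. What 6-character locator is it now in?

Longitude subsquare g = 6; +1 → 7 = h.
The latitude characters are unchanged.

AQ66hn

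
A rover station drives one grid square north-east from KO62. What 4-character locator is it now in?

KO73

Longitude square 6; +1 → 7.
Latitude square 2; +1 → 3.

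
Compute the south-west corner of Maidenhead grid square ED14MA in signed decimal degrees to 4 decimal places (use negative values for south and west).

Field E=4, D=3: +4·20° lon, +3·10° lat → SW at lon -100°, lat -60°.
Square 1, 4: +1·2° lon, +4·1° lat → SW at lon -98°, lat -56°.
Subsquare m=12, a=0: +12·0.0833333° lon, +0·0.0416667° lat → SW at lon -97°, lat -56°.
latitude -56.0000, longitude -97.0000.

-56.0000, -97.0000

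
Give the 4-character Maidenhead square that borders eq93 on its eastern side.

FQ03

Longitude square 9; +1 → 10, wraps to 0, carry into field.
Longitude field E = 4; +1 → 5 = F.
The latitude characters are unchanged.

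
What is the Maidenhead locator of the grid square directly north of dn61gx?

DN62ga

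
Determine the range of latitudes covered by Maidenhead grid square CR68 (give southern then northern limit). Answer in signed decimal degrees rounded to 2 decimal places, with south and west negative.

88.00, 89.00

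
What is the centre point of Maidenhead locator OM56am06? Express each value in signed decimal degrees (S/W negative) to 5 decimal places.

36.52708, 110.00417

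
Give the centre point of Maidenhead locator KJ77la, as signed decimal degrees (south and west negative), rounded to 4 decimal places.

7.0208, 34.9583

Field K=10, J=9: +10·20° lon, +9·10° lat → SW at lon 20°, lat 0°.
Square 7, 7: +7·2° lon, +7·1° lat → SW at lon 34°, lat 7°.
Subsquare l=11, a=0: +11·0.0833333° lon, +0·0.0416667° lat → SW at lon 34.9167°, lat 7°.
Cell spans 0.0833333° lon × 0.0416667° lat. Centre is SW corner plus half of each.
latitude 7.0208, longitude 34.9583.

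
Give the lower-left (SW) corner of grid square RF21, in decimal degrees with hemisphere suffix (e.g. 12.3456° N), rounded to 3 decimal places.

39.000° S, 164.000° E

Field R=17, F=5: +17·20° lon, +5·10° lat → SW at lon 160°, lat -40°.
Square 2, 1: +2·2° lon, +1·1° lat → SW at lon 164°, lat -39°.
latitude 39.000° S, longitude 164.000° E.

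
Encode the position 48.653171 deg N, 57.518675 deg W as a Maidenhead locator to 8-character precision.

GN18fp76

Add 180° to longitude and 90° to latitude: 122.48132, 138.65317.
Field (20°×10°, letters A–R): lon ⌊122.48132/20⌋ = 6 → G; lat ⌊138.65317/10⌋ = 13 → N.
Square (2°×1°, digits 0–9): lon ⌊2.48132/2⌋ = 1; lat ⌊8.65317/1⌋ = 8.
Subsquare (5′×2.5′, letters a–x): lon ⌊0.48132/0.0833333⌋ = 5 → f; lat ⌊0.65317/0.0416667⌋ = 15 → p.
Extended square (30″×15″, digits 0–9): lon ⌊0.06466/0.00833333⌋ = 7; lat ⌊0.02817/0.00416667⌋ = 6.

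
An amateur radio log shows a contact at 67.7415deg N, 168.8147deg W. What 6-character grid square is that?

Shift to the Maidenhead origin (180°W, 90°S): lon 11.1853, lat 157.7415.
Field (20°×10°, letters A–R): 11.1853/20 → 0 → A, 157.7415/10 → 15 → P; chars AP.
Square (2°×1°, digits 0–9): 11.1853/2 → 5, 7.7415/1 → 7; chars 57.
Subsquare (5′×2.5′, letters a–x): 1.1853/0.0833333 → 14 → o, 0.7415/0.0416667 → 17 → r; chars or.

AP57or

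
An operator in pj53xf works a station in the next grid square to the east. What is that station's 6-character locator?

Longitude subsquare x = 23; +1 → 24, wraps to 0 = a, carry into square.
Longitude square 5; +1 → 6.
The latitude characters are unchanged.

PJ63af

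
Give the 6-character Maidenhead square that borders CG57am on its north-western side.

CG47xn

Longitude subsquare a = 0; −1 → -1, wraps to 23 = x, carry into square.
Longitude square 5; −1 → 4.
Latitude subsquare m = 12; +1 → 13 = n.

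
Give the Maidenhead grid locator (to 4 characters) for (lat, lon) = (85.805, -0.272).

IR95

Offset from 180°W / 90°S: lon 179.73°, lat 175.81°.
Field: lon ⌊179.73/20⌋ = 8 → I; lat ⌊175.81/10⌋ = 17 → R.
Square: lon ⌊19.73/2⌋ = 9; lat ⌊5.81/1⌋ = 5.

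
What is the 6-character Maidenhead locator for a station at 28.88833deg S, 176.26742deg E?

Offset from 180°W / 90°S: lon 356.2674°, lat 61.1117°.
Field (20°×10°, letters A–R): 356.2674/20 → 17 → R, 61.1117/10 → 6 → G; chars RG.
Square (2°×1°, digits 0–9): 16.2674/2 → 8, 1.1117/1 → 1; chars 81.
Subsquare (5′×2.5′, letters a–x): 0.2674/0.0833333 → 3 → d, 0.1117/0.0416667 → 2 → c; chars dc.

RG81dc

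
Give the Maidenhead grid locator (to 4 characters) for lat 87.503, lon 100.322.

OR07

Shift to the Maidenhead origin (180°W, 90°S): lon 280.32, lat 177.50.
Field: lon ⌊280.32/20⌋ = 14 → O; lat ⌊177.50/10⌋ = 17 → R.
Square: lon ⌊0.32/2⌋ = 0; lat ⌊7.50/1⌋ = 7.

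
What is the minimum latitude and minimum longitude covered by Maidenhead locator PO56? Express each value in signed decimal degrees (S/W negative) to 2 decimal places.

56.00, 130.00

Field P=15, O=14: +15·20° lon, +14·10° lat → SW at lon 120°, lat 50°.
Square 5, 6: +5·2° lon, +6·1° lat → SW at lon 130°, lat 56°.
latitude 56.00, longitude 130.00.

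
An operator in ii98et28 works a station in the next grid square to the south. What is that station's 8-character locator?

II98et27

Latitude extended square 8; −1 → 7.
The longitude characters are unchanged.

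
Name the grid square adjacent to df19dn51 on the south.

Latitude extended square 1; −1 → 0.
The longitude characters are unchanged.

DF19dn50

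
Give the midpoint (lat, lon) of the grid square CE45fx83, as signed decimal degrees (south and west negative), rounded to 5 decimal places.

Field C=2, E=4: +2·20° lon, +4·10° lat → SW at lon -140°, lat -50°.
Square 4, 5: +4·2° lon, +5·1° lat → SW at lon -132°, lat -45°.
Subsquare f=5, x=23: +5·0.0833333° lon, +23·0.0416667° lat → SW at lon -131.583°, lat -44.0417°.
Extended square 8, 3: +8·0.00833333° lon, +3·0.00416667° lat → SW at lon -131.517°, lat -44.0292°.
Cell spans 0.00833333° lon × 0.00416667° lat. Centre is SW corner plus half of each.
latitude -44.02708, longitude -131.51250.

-44.02708, -131.51250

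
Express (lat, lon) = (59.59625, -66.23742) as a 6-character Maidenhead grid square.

Offset from 180°W / 90°S: lon 113.7626°, lat 149.5962°.
Field: 113.7626/20 → 5 → F, 149.5962/10 → 14 → O; chars FO.
Square: 13.7626/2 → 6, 9.5962/1 → 9; chars 69.
Subsquare: 1.7626/0.0833333 → 21 → v, 0.5962/0.0416667 → 14 → o; chars vo.

FO69vo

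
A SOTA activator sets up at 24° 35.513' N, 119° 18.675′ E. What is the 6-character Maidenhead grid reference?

OL94po

Add 180° to longitude and 90° to latitude: 299.3112, 114.5919.
Field: 299.3112/20 → 14 → O, 114.5919/10 → 11 → L; chars OL.
Square: 19.3112/2 → 9, 4.5919/1 → 4; chars 94.
Subsquare: 1.3112/0.0833333 → 15 → p, 0.5919/0.0416667 → 14 → o; chars po.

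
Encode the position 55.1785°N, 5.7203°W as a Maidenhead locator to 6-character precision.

Offset from 180°W / 90°S: lon 174.2797°, lat 145.1785°.
Field: 174.2797/20 → 8 → I, 145.1785/10 → 14 → O; chars IO.
Square: 14.2797/2 → 7, 5.1785/1 → 5; chars 75.
Subsquare: 0.2797/0.0833333 → 3 → d, 0.1785/0.0416667 → 4 → e; chars de.

IO75de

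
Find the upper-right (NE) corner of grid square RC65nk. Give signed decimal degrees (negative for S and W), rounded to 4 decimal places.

Field R=17, C=2: +17·20° lon, +2·10° lat → SW at lon 160°, lat -70°.
Square 6, 5: +6·2° lon, +5·1° lat → SW at lon 172°, lat -65°.
Subsquare n=13, k=10: +13·0.0833333° lon, +10·0.0416667° lat → SW at lon 173.083°, lat -64.5833°.
Cell spans 0.0833333° lon × 0.0416667° lat. NE corner is SW corner plus one full cell.
latitude -64.5417, longitude 173.1667.

-64.5417, 173.1667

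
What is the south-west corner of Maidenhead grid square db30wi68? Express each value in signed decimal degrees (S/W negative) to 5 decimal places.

-79.63333, -112.11667

Field D=3, B=1: +3·20° lon, +1·10° lat → SW at lon -120°, lat -80°.
Square 3, 0: +3·2° lon, +0·1° lat → SW at lon -114°, lat -80°.
Subsquare w=22, i=8: +22·0.0833333° lon, +8·0.0416667° lat → SW at lon -112.167°, lat -79.6667°.
Extended square 6, 8: +6·0.00833333° lon, +8·0.00416667° lat → SW at lon -112.117°, lat -79.6333°.
latitude -79.63333, longitude -112.11667.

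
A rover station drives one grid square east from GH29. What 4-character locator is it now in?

Longitude square 2; +1 → 3.
The latitude characters are unchanged.

GH39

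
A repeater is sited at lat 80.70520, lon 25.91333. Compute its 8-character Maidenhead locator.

KR20wq99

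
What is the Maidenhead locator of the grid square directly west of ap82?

AP72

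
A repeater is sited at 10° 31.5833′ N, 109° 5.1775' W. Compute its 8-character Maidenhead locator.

DK50km96

Offset from 180°W / 90°S: lon 70.91371°, lat 100.52639°.
Field: 70.91371/20 → 3 → D, 100.52639/10 → 10 → K; chars DK.
Square: 10.91371/2 → 5, 0.52639/1 → 0; chars 50.
Subsquare: 0.91371/0.0833333 → 10 → k, 0.52639/0.0416667 → 12 → m; chars km.
Extended square: 0.08037/0.00833333 → 9, 0.02639/0.00416667 → 6; chars 96.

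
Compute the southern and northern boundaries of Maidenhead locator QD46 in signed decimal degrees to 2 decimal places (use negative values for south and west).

-54.00, -53.00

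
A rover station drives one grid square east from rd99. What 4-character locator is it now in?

AD09

Longitude square 9; +1 → 10, wraps to 0, carry into field.
Longitude field R = 17; +1 → 18, wraps to 0 = A, wrapping around the antimeridian.
The latitude characters are unchanged.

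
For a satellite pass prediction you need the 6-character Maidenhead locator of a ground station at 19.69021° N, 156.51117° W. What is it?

BK19rq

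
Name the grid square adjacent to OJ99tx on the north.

Latitude subsquare x = 23; +1 → 24, wraps to 0 = a, carry into square.
Latitude square 9; +1 → 10, wraps to 0, carry into field.
Latitude field J = 9; +1 → 10 = K.
The longitude characters are unchanged.

OK90ta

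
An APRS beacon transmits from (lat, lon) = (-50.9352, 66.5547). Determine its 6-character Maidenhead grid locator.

MD39gb

Shift to the Maidenhead origin (180°W, 90°S): lon 246.5547, lat 39.0648.
Field: lon ⌊246.5547/20⌋ = 12 → M; lat ⌊39.0648/10⌋ = 3 → D.
Square: lon ⌊6.5547/2⌋ = 3; lat ⌊9.0648/1⌋ = 9.
Subsquare: lon ⌊0.5547/0.0833333⌋ = 6 → g; lat ⌊0.0648/0.0416667⌋ = 1 → b.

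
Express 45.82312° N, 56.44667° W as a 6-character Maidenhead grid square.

GN15st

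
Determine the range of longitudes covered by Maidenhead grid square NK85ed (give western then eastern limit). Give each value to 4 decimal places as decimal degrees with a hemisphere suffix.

96.3333° E, 96.4167° E

Field N=13, K=10: +13·20° lon, +10·10° lat → SW at lon 80°, lat 10°.
Square 8, 5: +8·2° lon, +5·1° lat → SW at lon 96°, lat 15°.
Subsquare e=4, d=3: +4·0.0833333° lon, +3·0.0416667° lat → SW at lon 96.3333°, lat 15.125°.
Cell spans 0.0833333° lon × 0.0416667° lat.
west 96.3333° E, east 96.4167° E.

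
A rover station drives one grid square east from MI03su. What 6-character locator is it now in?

Longitude subsquare s = 18; +1 → 19 = t.
The latitude characters are unchanged.

MI03tu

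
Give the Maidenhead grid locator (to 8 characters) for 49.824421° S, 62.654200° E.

ME10he82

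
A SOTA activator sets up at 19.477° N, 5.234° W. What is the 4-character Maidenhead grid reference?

IK79

Offset from 180°W / 90°S: lon 174.77°, lat 109.48°.
Field: lon ⌊174.77/20⌋ = 8 → I; lat ⌊109.48/10⌋ = 10 → K.
Square: lon ⌊14.77/2⌋ = 7; lat ⌊9.48/1⌋ = 9.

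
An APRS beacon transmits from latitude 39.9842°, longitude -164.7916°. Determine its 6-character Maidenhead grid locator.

AM79ox

Shift to the Maidenhead origin (180°W, 90°S): lon 15.2084, lat 129.9842.
Field: 15.2084/20 → 0 → A, 129.9842/10 → 12 → M; chars AM.
Square: 15.2084/2 → 7, 9.9842/1 → 9; chars 79.
Subsquare: 1.2084/0.0833333 → 14 → o, 0.9842/0.0416667 → 23 → x; chars ox.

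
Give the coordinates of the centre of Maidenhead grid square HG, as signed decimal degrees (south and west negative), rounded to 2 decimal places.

Field H=7, G=6: +7·20° lon, +6·10° lat → SW at lon -40°, lat -30°.
Cell spans 20° lon × 10° lat. Centre is SW corner plus half of each.
latitude -25.00, longitude -30.00.

-25.00, -30.00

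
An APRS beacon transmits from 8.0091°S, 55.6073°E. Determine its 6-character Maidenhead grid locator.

LI71tx

Add 180° to longitude and 90° to latitude: 235.6073, 81.9909.
Field: lon ⌊235.6073/20⌋ = 11 → L; lat ⌊81.9909/10⌋ = 8 → I.
Square: lon ⌊15.6073/2⌋ = 7; lat ⌊1.9909/1⌋ = 1.
Subsquare: lon ⌊1.6073/0.0833333⌋ = 19 → t; lat ⌊0.9909/0.0416667⌋ = 23 → x.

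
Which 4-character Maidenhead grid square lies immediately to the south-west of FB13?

FB02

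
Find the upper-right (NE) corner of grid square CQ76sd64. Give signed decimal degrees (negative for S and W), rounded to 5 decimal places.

76.14583, -124.44167

Field C=2, Q=16: +2·20° lon, +16·10° lat → SW at lon -140°, lat 70°.
Square 7, 6: +7·2° lon, +6·1° lat → SW at lon -126°, lat 76°.
Subsquare s=18, d=3: +18·0.0833333° lon, +3·0.0416667° lat → SW at lon -124.5°, lat 76.125°.
Extended square 6, 4: +6·0.00833333° lon, +4·0.00416667° lat → SW at lon -124.45°, lat 76.1417°.
Cell spans 0.00833333° lon × 0.00416667° lat. NE corner is SW corner plus one full cell.
latitude 76.14583, longitude -124.44167.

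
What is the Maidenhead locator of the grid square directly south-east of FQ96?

Longitude square 9; +1 → 10, wraps to 0, carry into field.
Longitude field F = 5; +1 → 6 = G.
Latitude square 6; −1 → 5.

GQ05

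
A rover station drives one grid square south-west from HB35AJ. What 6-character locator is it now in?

HB25xi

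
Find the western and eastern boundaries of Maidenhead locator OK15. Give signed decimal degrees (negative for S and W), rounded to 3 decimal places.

102.000, 104.000

Field O=14, K=10: +14·20° lon, +10·10° lat → SW at lon 100°, lat 10°.
Square 1, 5: +1·2° lon, +5·1° lat → SW at lon 102°, lat 15°.
Cell spans 2° lon × 1° lat.
west 102.000, east 104.000.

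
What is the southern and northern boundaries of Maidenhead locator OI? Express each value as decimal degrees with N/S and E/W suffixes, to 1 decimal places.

10.0° S, 0.0° N

Field O=14, I=8: +14·20° lon, +8·10° lat → SW at lon 100°, lat -10°.
Cell spans 20° lon × 10° lat.
south 10.0° S, north 0.0° N.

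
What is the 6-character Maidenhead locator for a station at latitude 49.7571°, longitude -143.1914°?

BN89js

Offset from 180°W / 90°S: lon 36.8086°, lat 139.7571°.
Field: lon ⌊36.8086/20⌋ = 1 → B; lat ⌊139.7571/10⌋ = 13 → N.
Square: lon ⌊16.8086/2⌋ = 8; lat ⌊9.7571/1⌋ = 9.
Subsquare: lon ⌊0.8086/0.0833333⌋ = 9 → j; lat ⌊0.7571/0.0416667⌋ = 18 → s.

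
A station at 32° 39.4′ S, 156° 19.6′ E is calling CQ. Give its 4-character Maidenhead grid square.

Offset from 180°W / 90°S: lon 336.33°, lat 57.34°.
Field: lon ⌊336.33/20⌋ = 16 → Q; lat ⌊57.34/10⌋ = 5 → F.
Square: lon ⌊16.33/2⌋ = 8; lat ⌊7.34/1⌋ = 7.

QF87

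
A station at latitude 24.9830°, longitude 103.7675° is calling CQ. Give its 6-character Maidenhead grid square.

Shift to the Maidenhead origin (180°W, 90°S): lon 283.7675, lat 114.9830.
Field: 283.7675/20 → 14 → O, 114.9830/10 → 11 → L; chars OL.
Square: 3.7675/2 → 1, 4.9830/1 → 4; chars 14.
Subsquare: 1.7675/0.0833333 → 21 → v, 0.9830/0.0416667 → 23 → x; chars vx.

OL14vx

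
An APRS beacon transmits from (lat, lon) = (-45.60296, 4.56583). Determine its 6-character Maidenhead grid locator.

JE24gj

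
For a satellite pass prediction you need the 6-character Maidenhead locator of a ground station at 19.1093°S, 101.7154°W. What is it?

DH90dv

Shift to the Maidenhead origin (180°W, 90°S): lon 78.2846, lat 70.8907.
Field: lon ⌊78.2846/20⌋ = 3 → D; lat ⌊70.8907/10⌋ = 7 → H.
Square: lon ⌊18.2846/2⌋ = 9; lat ⌊0.8907/1⌋ = 0.
Subsquare: lon ⌊0.2846/0.0833333⌋ = 3 → d; lat ⌊0.8907/0.0416667⌋ = 21 → v.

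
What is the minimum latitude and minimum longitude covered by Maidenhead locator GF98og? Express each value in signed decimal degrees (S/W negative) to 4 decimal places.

-31.7500, -40.8333

Field G=6, F=5: +6·20° lon, +5·10° lat → SW at lon -60°, lat -40°.
Square 9, 8: +9·2° lon, +8·1° lat → SW at lon -42°, lat -32°.
Subsquare o=14, g=6: +14·0.0833333° lon, +6·0.0416667° lat → SW at lon -40.8333°, lat -31.75°.
latitude -31.7500, longitude -40.8333.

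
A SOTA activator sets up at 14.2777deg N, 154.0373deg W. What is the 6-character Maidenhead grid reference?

BK24xg

Shift to the Maidenhead origin (180°W, 90°S): lon 25.9627, lat 104.2777.
Field: 25.9627/20 → 1 → B, 104.2777/10 → 10 → K; chars BK.
Square: 5.9627/2 → 2, 4.2777/1 → 4; chars 24.
Subsquare: 1.9627/0.0833333 → 23 → x, 0.2777/0.0416667 → 6 → g; chars xg.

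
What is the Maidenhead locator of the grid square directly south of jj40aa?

JI49ax

Latitude subsquare a = 0; −1 → -1, wraps to 23 = x, carry into square.
Latitude square 0; −1 → -1, wraps to 9, carry into field.
Latitude field J = 9; −1 → 8 = I.
The longitude characters are unchanged.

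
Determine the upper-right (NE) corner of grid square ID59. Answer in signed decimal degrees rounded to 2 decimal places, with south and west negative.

-50.00, -8.00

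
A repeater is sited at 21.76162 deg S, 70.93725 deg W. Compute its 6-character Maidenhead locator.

Offset from 180°W / 90°S: lon 109.0627°, lat 68.2384°.
Field (20°×10°, letters A–R): lon ⌊109.0627/20⌋ = 5 → F; lat ⌊68.2384/10⌋ = 6 → G.
Square (2°×1°, digits 0–9): lon ⌊9.0627/2⌋ = 4; lat ⌊8.2384/1⌋ = 8.
Subsquare (5′×2.5′, letters a–x): lon ⌊1.0627/0.0833333⌋ = 12 → m; lat ⌊0.2384/0.0416667⌋ = 5 → f.

FG48mf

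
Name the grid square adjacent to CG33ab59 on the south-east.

Longitude extended square 5; +1 → 6.
Latitude extended square 9; −1 → 8.

CG33ab68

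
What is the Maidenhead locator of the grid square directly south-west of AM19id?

AM19hc

Longitude subsquare i = 8; −1 → 7 = h.
Latitude subsquare d = 3; −1 → 2 = c.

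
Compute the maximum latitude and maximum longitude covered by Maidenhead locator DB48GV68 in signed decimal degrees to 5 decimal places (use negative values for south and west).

-71.08750, -111.44167

Field D=3, B=1: +3·20° lon, +1·10° lat → SW at lon -120°, lat -80°.
Square 4, 8: +4·2° lon, +8·1° lat → SW at lon -112°, lat -72°.
Subsquare g=6, v=21: +6·0.0833333° lon, +21·0.0416667° lat → SW at lon -111.5°, lat -71.125°.
Extended square 6, 8: +6·0.00833333° lon, +8·0.00416667° lat → SW at lon -111.45°, lat -71.0917°.
Cell spans 0.00833333° lon × 0.00416667° lat. NE corner is SW corner plus one full cell.
latitude -71.08750, longitude -111.44167.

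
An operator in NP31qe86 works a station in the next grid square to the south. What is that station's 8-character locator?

NP31qe85

Latitude extended square 6; −1 → 5.
The longitude characters are unchanged.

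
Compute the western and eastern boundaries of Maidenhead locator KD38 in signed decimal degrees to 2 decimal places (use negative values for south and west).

26.00, 28.00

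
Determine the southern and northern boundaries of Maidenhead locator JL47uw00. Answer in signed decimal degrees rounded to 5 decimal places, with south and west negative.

Field J=9, L=11: +9·20° lon, +11·10° lat → SW at lon 0°, lat 20°.
Square 4, 7: +4·2° lon, +7·1° lat → SW at lon 8°, lat 27°.
Subsquare u=20, w=22: +20·0.0833333° lon, +22·0.0416667° lat → SW at lon 9.66667°, lat 27.9167°.
Extended square 0, 0: +0·0.00833333° lon, +0·0.00416667° lat → SW at lon 9.66667°, lat 27.9167°.
Cell spans 0.00833333° lon × 0.00416667° lat.
south 27.91667, north 27.92083.

27.91667, 27.92083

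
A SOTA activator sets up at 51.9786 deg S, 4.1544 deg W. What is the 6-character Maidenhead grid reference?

ID78wa

Shift to the Maidenhead origin (180°W, 90°S): lon 175.8456, lat 38.0214.
Field: lon ⌊175.8456/20⌋ = 8 → I; lat ⌊38.0214/10⌋ = 3 → D.
Square: lon ⌊15.8456/2⌋ = 7; lat ⌊8.0214/1⌋ = 8.
Subsquare: lon ⌊1.8456/0.0833333⌋ = 22 → w; lat ⌊0.0214/0.0416667⌋ = 0 → a.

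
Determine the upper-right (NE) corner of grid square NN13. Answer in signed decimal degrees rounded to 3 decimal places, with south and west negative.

Field N=13, N=13: +13·20° lon, +13·10° lat → SW at lon 80°, lat 40°.
Square 1, 3: +1·2° lon, +3·1° lat → SW at lon 82°, lat 43°.
Cell spans 2° lon × 1° lat. NE corner is SW corner plus one full cell.
latitude 44.000, longitude 84.000.

44.000, 84.000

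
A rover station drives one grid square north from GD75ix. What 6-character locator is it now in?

GD76ia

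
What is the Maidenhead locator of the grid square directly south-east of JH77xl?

JH87ak

Longitude subsquare x = 23; +1 → 24, wraps to 0 = a, carry into square.
Longitude square 7; +1 → 8.
Latitude subsquare l = 11; −1 → 10 = k.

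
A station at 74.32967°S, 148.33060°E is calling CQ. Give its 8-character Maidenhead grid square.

QB45dq90

Add 180° to longitude and 90° to latitude: 328.33060, 15.67033.
Field (20°×10°, letters A–R): 328.33060/20 → 16 → Q, 15.67033/10 → 1 → B; chars QB.
Square (2°×1°, digits 0–9): 8.33060/2 → 4, 5.67033/1 → 5; chars 45.
Subsquare (5′×2.5′, letters a–x): 0.33060/0.0833333 → 3 → d, 0.67033/0.0416667 → 16 → q; chars dq.
Extended square (30″×15″, digits 0–9): 0.08060/0.00833333 → 9, 0.00366/0.00416667 → 0; chars 90.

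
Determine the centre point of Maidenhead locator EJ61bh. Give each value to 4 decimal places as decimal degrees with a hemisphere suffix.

Field E=4, J=9: +4·20° lon, +9·10° lat → SW at lon -100°, lat 0°.
Square 6, 1: +6·2° lon, +1·1° lat → SW at lon -88°, lat 1°.
Subsquare b=1, h=7: +1·0.0833333° lon, +7·0.0416667° lat → SW at lon -87.9167°, lat 1.29167°.
Cell spans 0.0833333° lon × 0.0416667° lat. Centre is SW corner plus half of each.
latitude 1.3125° N, longitude 87.8750° W.

1.3125° N, 87.8750° W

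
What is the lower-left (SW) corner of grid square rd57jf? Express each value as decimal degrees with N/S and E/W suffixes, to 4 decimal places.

52.7917° S, 170.7500° E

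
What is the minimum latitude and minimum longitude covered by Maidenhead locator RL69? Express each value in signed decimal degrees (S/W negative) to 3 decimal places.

29.000, 172.000

Field R=17, L=11: +17·20° lon, +11·10° lat → SW at lon 160°, lat 20°.
Square 6, 9: +6·2° lon, +9·1° lat → SW at lon 172°, lat 29°.
latitude 29.000, longitude 172.000.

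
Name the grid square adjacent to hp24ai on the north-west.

Longitude subsquare a = 0; −1 → -1, wraps to 23 = x, carry into square.
Longitude square 2; −1 → 1.
Latitude subsquare i = 8; +1 → 9 = j.

HP14xj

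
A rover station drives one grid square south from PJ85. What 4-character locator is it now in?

Latitude square 5; −1 → 4.
The longitude characters are unchanged.

PJ84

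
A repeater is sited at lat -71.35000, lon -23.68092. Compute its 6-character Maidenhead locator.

HB88dp

Shift to the Maidenhead origin (180°W, 90°S): lon 156.3191, lat 18.6500.
Field: lon ⌊156.3191/20⌋ = 7 → H; lat ⌊18.6500/10⌋ = 1 → B.
Square: lon ⌊16.3191/2⌋ = 8; lat ⌊8.6500/1⌋ = 8.
Subsquare: lon ⌊0.3191/0.0833333⌋ = 3 → d; lat ⌊0.6500/0.0416667⌋ = 15 → p.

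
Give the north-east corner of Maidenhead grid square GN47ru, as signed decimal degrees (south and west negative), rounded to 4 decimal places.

47.8750, -50.5000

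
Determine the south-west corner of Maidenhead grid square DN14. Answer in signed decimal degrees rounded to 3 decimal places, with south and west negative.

44.000, -118.000

Field D=3, N=13: +3·20° lon, +13·10° lat → SW at lon -120°, lat 40°.
Square 1, 4: +1·2° lon, +4·1° lat → SW at lon -118°, lat 44°.
latitude 44.000, longitude -118.000.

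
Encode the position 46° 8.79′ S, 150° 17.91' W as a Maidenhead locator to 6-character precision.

BE43uu

Shift to the Maidenhead origin (180°W, 90°S): lon 29.7015, lat 43.8535.
Field (20°×10°, letters A–R): 29.7015/20 → 1 → B, 43.8535/10 → 4 → E; chars BE.
Square (2°×1°, digits 0–9): 9.7015/2 → 4, 3.8535/1 → 3; chars 43.
Subsquare (5′×2.5′, letters a–x): 1.7015/0.0833333 → 20 → u, 0.8535/0.0416667 → 20 → u; chars uu.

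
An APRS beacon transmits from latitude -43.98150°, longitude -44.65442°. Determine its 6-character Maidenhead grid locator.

GE76qa

Add 180° to longitude and 90° to latitude: 135.3456, 46.0185.
Field: lon ⌊135.3456/20⌋ = 6 → G; lat ⌊46.0185/10⌋ = 4 → E.
Square: lon ⌊15.3456/2⌋ = 7; lat ⌊6.0185/1⌋ = 6.
Subsquare: lon ⌊1.3456/0.0833333⌋ = 16 → q; lat ⌊0.0185/0.0416667⌋ = 0 → a.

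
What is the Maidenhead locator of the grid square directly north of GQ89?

GR80

Latitude square 9; +1 → 10, wraps to 0, carry into field.
Latitude field Q = 16; +1 → 17 = R.
The longitude characters are unchanged.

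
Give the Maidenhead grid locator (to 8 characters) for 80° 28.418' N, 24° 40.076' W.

Add 180° to longitude and 90° to latitude: 155.33207, 170.47363.
Field (20°×10°, letters A–R): 155.33207/20 → 7 → H, 170.47363/10 → 17 → R; chars HR.
Square (2°×1°, digits 0–9): 15.33207/2 → 7, 0.47363/1 → 0; chars 70.
Subsquare (5′×2.5′, letters a–x): 1.33207/0.0833333 → 15 → p, 0.47363/0.0416667 → 11 → l; chars pl.
Extended square (30″×15″, digits 0–9): 0.08207/0.00833333 → 9, 0.01530/0.00416667 → 3; chars 93.

HR70pl93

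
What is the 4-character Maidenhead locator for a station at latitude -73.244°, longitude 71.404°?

MB56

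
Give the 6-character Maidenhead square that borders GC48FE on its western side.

GC48ee

Longitude subsquare f = 5; −1 → 4 = e.
The latitude characters are unchanged.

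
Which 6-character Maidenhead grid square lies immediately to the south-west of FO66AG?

FO56xf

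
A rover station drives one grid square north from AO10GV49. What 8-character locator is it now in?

Latitude extended square 9; +1 → 10, wraps to 0, carry into subsquare.
Latitude subsquare v = 21; +1 → 22 = w.
The longitude characters are unchanged.

AO10gw40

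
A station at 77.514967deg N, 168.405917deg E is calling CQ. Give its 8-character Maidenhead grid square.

RQ47em83

Shift to the Maidenhead origin (180°W, 90°S): lon 348.40592, lat 167.51497.
Field (20°×10°, letters A–R): 348.40592/20 → 17 → R, 167.51497/10 → 16 → Q; chars RQ.
Square (2°×1°, digits 0–9): 8.40592/2 → 4, 7.51497/1 → 7; chars 47.
Subsquare (5′×2.5′, letters a–x): 0.40592/0.0833333 → 4 → e, 0.51497/0.0416667 → 12 → m; chars em.
Extended square (30″×15″, digits 0–9): 0.07258/0.00833333 → 8, 0.01497/0.00416667 → 3; chars 83.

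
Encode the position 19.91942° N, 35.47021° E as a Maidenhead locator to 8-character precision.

Offset from 180°W / 90°S: lon 215.47021°, lat 109.91942°.
Field (20°×10°, letters A–R): lon ⌊215.47021/20⌋ = 10 → K; lat ⌊109.91942/10⌋ = 10 → K.
Square (2°×1°, digits 0–9): lon ⌊15.47021/2⌋ = 7; lat ⌊9.91942/1⌋ = 9.
Subsquare (5′×2.5′, letters a–x): lon ⌊1.47021/0.0833333⌋ = 17 → r; lat ⌊0.91942/0.0416667⌋ = 22 → w.
Extended square (30″×15″, digits 0–9): lon ⌊0.05354/0.00833333⌋ = 6; lat ⌊0.00275/0.00416667⌋ = 0.

KK79rw60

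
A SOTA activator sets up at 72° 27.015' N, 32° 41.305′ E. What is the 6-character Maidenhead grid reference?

KQ62ik

Shift to the Maidenhead origin (180°W, 90°S): lon 212.6884, lat 162.4502.
Field (20°×10°, letters A–R): 212.6884/20 → 10 → K, 162.4502/10 → 16 → Q; chars KQ.
Square (2°×1°, digits 0–9): 12.6884/2 → 6, 2.4502/1 → 2; chars 62.
Subsquare (5′×2.5′, letters a–x): 0.6884/0.0833333 → 8 → i, 0.4502/0.0416667 → 10 → k; chars ik.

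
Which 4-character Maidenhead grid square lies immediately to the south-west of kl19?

KL08

Longitude square 1; −1 → 0.
Latitude square 9; −1 → 8.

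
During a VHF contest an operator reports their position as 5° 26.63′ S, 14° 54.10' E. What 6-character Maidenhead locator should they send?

Offset from 180°W / 90°S: lon 194.9017°, lat 84.5562°.
Field (20°×10°, letters A–R): lon ⌊194.9017/20⌋ = 9 → J; lat ⌊84.5562/10⌋ = 8 → I.
Square (2°×1°, digits 0–9): lon ⌊14.9017/2⌋ = 7; lat ⌊4.5562/1⌋ = 4.
Subsquare (5′×2.5′, letters a–x): lon ⌊0.9017/0.0833333⌋ = 10 → k; lat ⌊0.5562/0.0416667⌋ = 13 → n.

JI74kn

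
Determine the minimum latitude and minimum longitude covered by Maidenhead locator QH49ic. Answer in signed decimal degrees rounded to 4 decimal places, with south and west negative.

Field Q=16, H=7: +16·20° lon, +7·10° lat → SW at lon 140°, lat -20°.
Square 4, 9: +4·2° lon, +9·1° lat → SW at lon 148°, lat -11°.
Subsquare i=8, c=2: +8·0.0833333° lon, +2·0.0416667° lat → SW at lon 148.667°, lat -10.9167°.
latitude -10.9167, longitude 148.6667.

-10.9167, 148.6667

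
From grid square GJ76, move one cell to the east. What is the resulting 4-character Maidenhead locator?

GJ86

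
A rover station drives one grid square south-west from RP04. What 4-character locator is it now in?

Longitude square 0; −1 → -1, wraps to 9, carry into field.
Longitude field R = 17; −1 → 16 = Q.
Latitude square 4; −1 → 3.

QP93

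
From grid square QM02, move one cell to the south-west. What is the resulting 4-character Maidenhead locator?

PM91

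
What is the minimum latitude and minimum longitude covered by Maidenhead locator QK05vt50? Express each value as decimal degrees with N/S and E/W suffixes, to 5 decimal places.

15.79167° N, 141.79167° E

Field Q=16, K=10: +16·20° lon, +10·10° lat → SW at lon 140°, lat 10°.
Square 0, 5: +0·2° lon, +5·1° lat → SW at lon 140°, lat 15°.
Subsquare v=21, t=19: +21·0.0833333° lon, +19·0.0416667° lat → SW at lon 141.75°, lat 15.7917°.
Extended square 5, 0: +5·0.00833333° lon, +0·0.00416667° lat → SW at lon 141.792°, lat 15.7917°.
latitude 15.79167° N, longitude 141.79167° E.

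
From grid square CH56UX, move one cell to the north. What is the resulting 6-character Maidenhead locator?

CH57ua

Latitude subsquare x = 23; +1 → 24, wraps to 0 = a, carry into square.
Latitude square 6; +1 → 7.
The longitude characters are unchanged.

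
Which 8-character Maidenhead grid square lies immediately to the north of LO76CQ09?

Latitude extended square 9; +1 → 10, wraps to 0, carry into subsquare.
Latitude subsquare q = 16; +1 → 17 = r.
The longitude characters are unchanged.

LO76cr00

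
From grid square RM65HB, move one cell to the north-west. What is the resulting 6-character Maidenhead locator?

RM65gc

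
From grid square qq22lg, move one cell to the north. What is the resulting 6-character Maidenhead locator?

QQ22lh

Latitude subsquare g = 6; +1 → 7 = h.
The longitude characters are unchanged.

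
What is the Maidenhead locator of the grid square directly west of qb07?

Longitude square 0; −1 → -1, wraps to 9, carry into field.
Longitude field Q = 16; −1 → 15 = P.
The latitude characters are unchanged.

PB97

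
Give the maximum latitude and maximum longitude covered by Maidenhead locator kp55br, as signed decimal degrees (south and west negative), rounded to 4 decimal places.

65.7500, 30.1667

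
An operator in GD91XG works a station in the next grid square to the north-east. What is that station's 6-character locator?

Longitude subsquare x = 23; +1 → 24, wraps to 0 = a, carry into square.
Longitude square 9; +1 → 10, wraps to 0, carry into field.
Longitude field G = 6; +1 → 7 = H.
Latitude subsquare g = 6; +1 → 7 = h.

HD01ah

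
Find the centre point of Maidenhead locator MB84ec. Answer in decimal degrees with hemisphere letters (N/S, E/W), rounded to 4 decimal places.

Field M=12, B=1: +12·20° lon, +1·10° lat → SW at lon 60°, lat -80°.
Square 8, 4: +8·2° lon, +4·1° lat → SW at lon 76°, lat -76°.
Subsquare e=4, c=2: +4·0.0833333° lon, +2·0.0416667° lat → SW at lon 76.3333°, lat -75.9167°.
Cell spans 0.0833333° lon × 0.0416667° lat. Centre is SW corner plus half of each.
latitude 75.8958° S, longitude 76.3750° E.

75.8958° S, 76.3750° E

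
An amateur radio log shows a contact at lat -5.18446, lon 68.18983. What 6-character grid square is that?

Add 180° to longitude and 90° to latitude: 248.1898, 84.8155.
Field: lon ⌊248.1898/20⌋ = 12 → M; lat ⌊84.8155/10⌋ = 8 → I.
Square: lon ⌊8.1898/2⌋ = 4; lat ⌊4.8155/1⌋ = 4.
Subsquare: lon ⌊0.1898/0.0833333⌋ = 2 → c; lat ⌊0.8155/0.0416667⌋ = 19 → t.

MI44ct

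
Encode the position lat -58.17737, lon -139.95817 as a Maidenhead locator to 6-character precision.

CD01at

Offset from 180°W / 90°S: lon 40.0418°, lat 31.8226°.
Field (20°×10°, letters A–R): lon ⌊40.0418/20⌋ = 2 → C; lat ⌊31.8226/10⌋ = 3 → D.
Square (2°×1°, digits 0–9): lon ⌊0.0418/2⌋ = 0; lat ⌊1.8226/1⌋ = 1.
Subsquare (5′×2.5′, letters a–x): lon ⌊0.0418/0.0833333⌋ = 0 → a; lat ⌊0.8226/0.0416667⌋ = 19 → t.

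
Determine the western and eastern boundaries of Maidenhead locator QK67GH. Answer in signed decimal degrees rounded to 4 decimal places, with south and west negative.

152.5000, 152.5833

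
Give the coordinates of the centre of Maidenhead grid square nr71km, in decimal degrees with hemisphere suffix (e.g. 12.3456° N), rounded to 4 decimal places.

Field N=13, R=17: +13·20° lon, +17·10° lat → SW at lon 80°, lat 80°.
Square 7, 1: +7·2° lon, +1·1° lat → SW at lon 94°, lat 81°.
Subsquare k=10, m=12: +10·0.0833333° lon, +12·0.0416667° lat → SW at lon 94.8333°, lat 81.5°.
Cell spans 0.0833333° lon × 0.0416667° lat. Centre is SW corner plus half of each.
latitude 81.5208° N, longitude 94.8750° E.

81.5208° N, 94.8750° E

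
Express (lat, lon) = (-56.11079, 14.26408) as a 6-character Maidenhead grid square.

JD73dv

Shift to the Maidenhead origin (180°W, 90°S): lon 194.2641, lat 33.8892.
Field: lon ⌊194.2641/20⌋ = 9 → J; lat ⌊33.8892/10⌋ = 3 → D.
Square: lon ⌊14.2641/2⌋ = 7; lat ⌊3.8892/1⌋ = 3.
Subsquare: lon ⌊0.2641/0.0833333⌋ = 3 → d; lat ⌊0.8892/0.0416667⌋ = 21 → v.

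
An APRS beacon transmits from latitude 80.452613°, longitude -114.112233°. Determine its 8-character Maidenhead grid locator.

DR20wk68

Add 180° to longitude and 90° to latitude: 65.88777, 170.45261.
Field: 65.88777/20 → 3 → D, 170.45261/10 → 17 → R; chars DR.
Square: 5.88777/2 → 2, 0.45261/1 → 0; chars 20.
Subsquare: 1.88777/0.0833333 → 22 → w, 0.45261/0.0416667 → 10 → k; chars wk.
Extended square: 0.05443/0.00833333 → 6, 0.03595/0.00416667 → 8; chars 68.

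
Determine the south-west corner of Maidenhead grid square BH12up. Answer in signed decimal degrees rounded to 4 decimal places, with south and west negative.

Field B=1, H=7: +1·20° lon, +7·10° lat → SW at lon -160°, lat -20°.
Square 1, 2: +1·2° lon, +2·1° lat → SW at lon -158°, lat -18°.
Subsquare u=20, p=15: +20·0.0833333° lon, +15·0.0416667° lat → SW at lon -156.333°, lat -17.375°.
latitude -17.3750, longitude -156.3333.

-17.3750, -156.3333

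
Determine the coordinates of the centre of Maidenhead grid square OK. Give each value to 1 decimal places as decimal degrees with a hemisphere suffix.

Field O=14, K=10: +14·20° lon, +10·10° lat → SW at lon 100°, lat 10°.
Cell spans 20° lon × 10° lat. Centre is SW corner plus half of each.
latitude 15.0° N, longitude 110.0° E.

15.0° N, 110.0° E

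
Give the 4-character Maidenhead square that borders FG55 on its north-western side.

FG46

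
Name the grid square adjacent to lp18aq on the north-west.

LP08xr

Longitude subsquare a = 0; −1 → -1, wraps to 23 = x, carry into square.
Longitude square 1; −1 → 0.
Latitude subsquare q = 16; +1 → 17 = r.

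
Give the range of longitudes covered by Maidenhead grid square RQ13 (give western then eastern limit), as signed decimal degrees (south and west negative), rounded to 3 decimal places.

Field R=17, Q=16: +17·20° lon, +16·10° lat → SW at lon 160°, lat 70°.
Square 1, 3: +1·2° lon, +3·1° lat → SW at lon 162°, lat 73°.
Cell spans 2° lon × 1° lat.
west 162.000, east 164.000.

162.000, 164.000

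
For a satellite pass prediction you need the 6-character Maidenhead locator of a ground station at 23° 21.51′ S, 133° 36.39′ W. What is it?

Add 180° to longitude and 90° to latitude: 46.3935, 66.6415.
Field: lon ⌊46.3935/20⌋ = 2 → C; lat ⌊66.6415/10⌋ = 6 → G.
Square: lon ⌊6.3935/2⌋ = 3; lat ⌊6.6415/1⌋ = 6.
Subsquare: lon ⌊0.3935/0.0833333⌋ = 4 → e; lat ⌊0.6415/0.0416667⌋ = 15 → p.

CG36ep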